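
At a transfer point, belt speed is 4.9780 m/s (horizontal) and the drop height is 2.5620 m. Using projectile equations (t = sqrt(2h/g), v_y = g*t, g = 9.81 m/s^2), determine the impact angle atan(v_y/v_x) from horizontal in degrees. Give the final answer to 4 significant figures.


t = sqrt(2*2.5620/9.81) = 0.72272 s
v_y = 9.81 * 0.72272 = 7.08988 m/s
angle = atan(7.08988 / 4.9780) = 54.93 deg


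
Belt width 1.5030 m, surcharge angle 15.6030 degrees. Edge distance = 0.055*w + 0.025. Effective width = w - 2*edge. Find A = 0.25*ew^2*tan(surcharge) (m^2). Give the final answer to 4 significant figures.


edge = 0.055*1.5030 + 0.025 = 0.107665 m
ew = 1.5030 - 2*0.107665 = 1.28767 m
A = 0.25 * 1.28767^2 * tan(15.6030 deg)
A = 0.1158 m^2


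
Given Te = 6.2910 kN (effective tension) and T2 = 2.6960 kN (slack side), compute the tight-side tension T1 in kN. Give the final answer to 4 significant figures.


T1 = Te + T2 = 6.2910 + 2.6960
T1 = 8.987 kN


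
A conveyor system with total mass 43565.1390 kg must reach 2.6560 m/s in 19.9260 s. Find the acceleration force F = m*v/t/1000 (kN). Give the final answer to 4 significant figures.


F = 43565.1390 * 2.6560 / 19.9260 / 1000
F = 5.807 kN


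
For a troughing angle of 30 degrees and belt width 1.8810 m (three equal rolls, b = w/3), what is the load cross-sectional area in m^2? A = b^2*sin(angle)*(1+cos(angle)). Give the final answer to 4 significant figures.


b = 1.8810/3 = 0.627 m
A = 0.627^2 * sin(30 deg) * (1 + cos(30 deg))
A = 0.3668 m^2


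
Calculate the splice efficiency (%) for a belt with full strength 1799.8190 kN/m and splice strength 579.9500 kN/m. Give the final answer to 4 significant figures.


Eff = 579.9500 / 1799.8190 * 100
Eff = 32.22 %


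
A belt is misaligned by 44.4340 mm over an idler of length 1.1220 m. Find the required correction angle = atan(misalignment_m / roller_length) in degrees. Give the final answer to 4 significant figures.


misalign_m = 44.4340 / 1000 = 0.044434 m
angle = atan(0.044434 / 1.1220)
angle = 2.268 deg


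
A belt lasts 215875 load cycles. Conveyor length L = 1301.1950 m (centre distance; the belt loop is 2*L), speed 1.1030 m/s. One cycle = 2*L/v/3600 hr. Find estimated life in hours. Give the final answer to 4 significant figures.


cycle_time = 2 * 1301.1950 / 1.1030 / 3600 = 0.655382 hr
life = 215875 * 0.655382 = 141500 hours


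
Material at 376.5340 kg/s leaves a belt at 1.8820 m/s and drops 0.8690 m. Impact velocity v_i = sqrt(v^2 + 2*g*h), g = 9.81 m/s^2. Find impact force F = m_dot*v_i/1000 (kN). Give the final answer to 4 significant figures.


v_i = sqrt(1.8820^2 + 2*9.81*0.8690) = 4.53781 m/s
F = 376.5340 * 4.53781 / 1000
F = 1.709 kN


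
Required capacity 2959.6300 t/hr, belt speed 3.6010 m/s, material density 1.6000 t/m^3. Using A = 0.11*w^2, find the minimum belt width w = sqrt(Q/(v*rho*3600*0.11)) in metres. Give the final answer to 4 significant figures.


A_req = 2959.6300 / (3.6010 * 1.6000 * 3600) = 0.142689 m^2
w = sqrt(0.142689 / 0.11)
w = 1.139 m


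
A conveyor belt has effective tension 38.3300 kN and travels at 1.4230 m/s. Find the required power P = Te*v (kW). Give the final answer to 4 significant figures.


P = Te * v = 38.3300 * 1.4230
P = 54.54 kW


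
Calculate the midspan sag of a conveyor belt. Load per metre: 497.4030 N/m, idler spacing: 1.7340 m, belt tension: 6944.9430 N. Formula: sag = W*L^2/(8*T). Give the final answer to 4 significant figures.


sag = 497.4030 * 1.7340^2 / (8 * 6944.9430)
sag = 0.02692 m


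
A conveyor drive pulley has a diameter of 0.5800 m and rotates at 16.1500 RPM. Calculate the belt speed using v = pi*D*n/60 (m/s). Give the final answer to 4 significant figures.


v = pi * 0.5800 * 16.1500 / 60
v = 0.4905 m/s


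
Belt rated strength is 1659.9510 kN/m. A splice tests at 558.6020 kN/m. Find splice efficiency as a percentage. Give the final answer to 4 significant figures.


Eff = 558.6020 / 1659.9510 * 100
Eff = 33.65 %


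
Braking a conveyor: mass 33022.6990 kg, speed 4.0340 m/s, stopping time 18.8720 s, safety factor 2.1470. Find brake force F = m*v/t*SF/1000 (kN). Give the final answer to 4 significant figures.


F = 33022.6990 * 4.0340 / 18.8720 * 2.1470 / 1000
F = 15.16 kN


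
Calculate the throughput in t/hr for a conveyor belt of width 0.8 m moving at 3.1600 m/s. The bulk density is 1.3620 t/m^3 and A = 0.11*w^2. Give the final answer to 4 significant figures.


A = 0.11 * 0.8^2 = 0.0704 m^2
C = 0.0704 * 3.1600 * 1.3620 * 3600
C = 1091 t/hr


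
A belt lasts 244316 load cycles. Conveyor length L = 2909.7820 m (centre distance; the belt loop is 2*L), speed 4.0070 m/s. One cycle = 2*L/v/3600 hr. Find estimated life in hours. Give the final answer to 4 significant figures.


cycle_time = 2 * 2909.7820 / 4.0070 / 3600 = 0.40343 hr
life = 244316 * 0.40343 = 98560 hours


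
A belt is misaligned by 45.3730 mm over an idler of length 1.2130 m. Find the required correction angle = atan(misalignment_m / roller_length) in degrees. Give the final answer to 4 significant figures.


misalign_m = 45.3730 / 1000 = 0.045373 m
angle = atan(0.045373 / 1.2130)
angle = 2.142 deg


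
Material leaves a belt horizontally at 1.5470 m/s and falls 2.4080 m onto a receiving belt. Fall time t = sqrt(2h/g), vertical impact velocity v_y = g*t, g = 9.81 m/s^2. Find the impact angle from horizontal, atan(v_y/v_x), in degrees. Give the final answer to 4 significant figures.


t = sqrt(2*2.4080/9.81) = 0.700662 s
v_y = 9.81 * 0.700662 = 6.87349 m/s
angle = atan(6.87349 / 1.5470) = 77.32 deg


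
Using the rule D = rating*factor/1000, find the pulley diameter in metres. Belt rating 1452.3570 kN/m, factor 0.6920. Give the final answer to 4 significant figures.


D = 1452.3570 * 0.6920 / 1000
D = 1.005 m


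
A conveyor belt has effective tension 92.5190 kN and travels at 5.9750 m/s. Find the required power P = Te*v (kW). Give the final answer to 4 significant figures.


P = Te * v = 92.5190 * 5.9750
P = 552.8 kW


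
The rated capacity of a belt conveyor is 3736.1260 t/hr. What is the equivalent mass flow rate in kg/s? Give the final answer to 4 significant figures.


m_dot = 3736.1260 * 1000 / 3600
m_dot = 1038 kg/s


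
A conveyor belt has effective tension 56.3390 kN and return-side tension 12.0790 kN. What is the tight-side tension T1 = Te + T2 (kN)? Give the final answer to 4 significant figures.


T1 = Te + T2 = 56.3390 + 12.0790
T1 = 68.42 kN


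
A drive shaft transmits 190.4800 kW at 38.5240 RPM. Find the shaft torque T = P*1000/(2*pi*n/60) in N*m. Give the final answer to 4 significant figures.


omega = 2*pi*38.5240/60 = 4.03422 rad/s
T = 190.4800*1000 / 4.03422
T = 47220 N*m


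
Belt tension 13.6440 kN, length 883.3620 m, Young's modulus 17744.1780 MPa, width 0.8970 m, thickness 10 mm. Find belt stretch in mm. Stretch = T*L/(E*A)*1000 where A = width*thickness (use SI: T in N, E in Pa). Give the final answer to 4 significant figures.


A = 0.8970 * 0.01 = 0.00897 m^2
Stretch = 13.6440*1000 * 883.3620 / (17744.1780e6 * 0.00897) * 1000
Stretch = 75.72 mm


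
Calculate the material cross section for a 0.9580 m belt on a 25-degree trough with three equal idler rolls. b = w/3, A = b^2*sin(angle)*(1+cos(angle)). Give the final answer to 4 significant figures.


b = 0.9580/3 = 0.319333 m
A = 0.319333^2 * sin(25 deg) * (1 + cos(25 deg))
A = 0.08215 m^2


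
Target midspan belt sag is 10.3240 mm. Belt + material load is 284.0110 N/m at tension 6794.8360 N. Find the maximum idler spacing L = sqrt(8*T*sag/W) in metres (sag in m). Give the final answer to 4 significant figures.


sag = 10.3240/1000 = 0.010324 m
L = sqrt(8 * 6794.8360 * 0.010324 / 284.0110)
L = 1.406 m


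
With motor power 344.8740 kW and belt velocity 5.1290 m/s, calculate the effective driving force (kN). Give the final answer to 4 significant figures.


Te = P / v = 344.8740 / 5.1290
Te = 67.24 kN


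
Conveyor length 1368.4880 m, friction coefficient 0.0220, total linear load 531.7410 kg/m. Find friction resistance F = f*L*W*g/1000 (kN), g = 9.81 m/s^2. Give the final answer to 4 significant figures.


F = 0.0220 * 1368.4880 * 531.7410 * 9.81 / 1000
F = 157.0 kN


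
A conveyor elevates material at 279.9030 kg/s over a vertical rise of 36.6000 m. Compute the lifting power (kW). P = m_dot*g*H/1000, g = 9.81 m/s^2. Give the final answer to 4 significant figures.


P = 279.9030 * 9.81 * 36.6000 / 1000
P = 100.5 kW


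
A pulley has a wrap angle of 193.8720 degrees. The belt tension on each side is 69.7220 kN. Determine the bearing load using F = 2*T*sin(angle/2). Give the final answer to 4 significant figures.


F = 2 * 69.7220 * sin(193.8720/2 deg)
F = 138.4 kN


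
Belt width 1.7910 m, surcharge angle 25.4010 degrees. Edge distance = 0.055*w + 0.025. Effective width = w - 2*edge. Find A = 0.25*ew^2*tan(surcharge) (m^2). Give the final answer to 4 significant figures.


edge = 0.055*1.7910 + 0.025 = 0.123505 m
ew = 1.7910 - 2*0.123505 = 1.54399 m
A = 0.25 * 1.54399^2 * tan(25.4010 deg)
A = 0.2830 m^2


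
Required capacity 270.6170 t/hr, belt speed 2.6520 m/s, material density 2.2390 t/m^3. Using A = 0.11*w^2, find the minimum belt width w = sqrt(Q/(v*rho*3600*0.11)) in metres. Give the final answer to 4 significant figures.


A_req = 270.6170 / (2.6520 * 2.2390 * 3600) = 0.0126597 m^2
w = sqrt(0.0126597 / 0.11)
w = 0.3392 m


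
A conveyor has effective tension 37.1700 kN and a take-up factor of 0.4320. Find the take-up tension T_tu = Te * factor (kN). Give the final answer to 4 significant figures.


T_tu = 37.1700 * 0.4320
T_tu = 16.06 kN


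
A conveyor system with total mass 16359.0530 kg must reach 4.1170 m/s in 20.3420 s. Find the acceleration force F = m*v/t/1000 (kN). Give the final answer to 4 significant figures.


F = 16359.0530 * 4.1170 / 20.3420 / 1000
F = 3.311 kN


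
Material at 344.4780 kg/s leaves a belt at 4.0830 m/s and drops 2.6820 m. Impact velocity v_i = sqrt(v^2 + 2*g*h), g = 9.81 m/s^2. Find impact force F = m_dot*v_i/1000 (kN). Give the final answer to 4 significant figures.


v_i = sqrt(4.0830^2 + 2*9.81*2.6820) = 8.32417 m/s
F = 344.4780 * 8.32417 / 1000
F = 2.867 kN


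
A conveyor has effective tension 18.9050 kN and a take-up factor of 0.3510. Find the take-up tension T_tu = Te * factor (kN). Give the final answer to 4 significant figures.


T_tu = 18.9050 * 0.3510
T_tu = 6.636 kN


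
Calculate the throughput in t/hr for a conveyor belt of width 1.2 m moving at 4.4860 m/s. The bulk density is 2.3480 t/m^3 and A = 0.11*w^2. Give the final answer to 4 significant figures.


A = 0.11 * 1.2^2 = 0.1584 m^2
C = 0.1584 * 4.4860 * 2.3480 * 3600
C = 6006 t/hr


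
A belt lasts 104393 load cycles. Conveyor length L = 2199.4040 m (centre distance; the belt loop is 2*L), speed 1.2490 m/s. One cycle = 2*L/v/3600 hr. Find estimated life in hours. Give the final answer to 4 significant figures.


cycle_time = 2 * 2199.4040 / 1.2490 / 3600 = 0.978296 hr
life = 104393 * 0.978296 = 102100 hours


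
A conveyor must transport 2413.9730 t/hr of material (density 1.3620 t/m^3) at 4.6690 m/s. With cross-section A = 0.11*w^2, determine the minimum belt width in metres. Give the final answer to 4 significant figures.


A_req = 2413.9730 / (4.6690 * 1.3620 * 3600) = 0.105446 m^2
w = sqrt(0.105446 / 0.11)
w = 0.9791 m


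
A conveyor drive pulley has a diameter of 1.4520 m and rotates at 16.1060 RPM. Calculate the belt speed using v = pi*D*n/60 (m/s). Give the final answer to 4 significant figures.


v = pi * 1.4520 * 16.1060 / 60
v = 1.224 m/s


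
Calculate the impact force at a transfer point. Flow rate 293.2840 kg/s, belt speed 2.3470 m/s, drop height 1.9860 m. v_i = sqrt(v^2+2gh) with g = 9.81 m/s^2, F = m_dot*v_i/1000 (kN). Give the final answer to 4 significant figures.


v_i = sqrt(2.3470^2 + 2*9.81*1.9860) = 6.66886 m/s
F = 293.2840 * 6.66886 / 1000
F = 1.956 kN


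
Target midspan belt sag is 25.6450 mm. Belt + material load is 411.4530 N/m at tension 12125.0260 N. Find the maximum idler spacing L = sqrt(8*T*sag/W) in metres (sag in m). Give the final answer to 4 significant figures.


sag = 25.6450/1000 = 0.025645 m
L = sqrt(8 * 12125.0260 * 0.025645 / 411.4530)
L = 2.459 m


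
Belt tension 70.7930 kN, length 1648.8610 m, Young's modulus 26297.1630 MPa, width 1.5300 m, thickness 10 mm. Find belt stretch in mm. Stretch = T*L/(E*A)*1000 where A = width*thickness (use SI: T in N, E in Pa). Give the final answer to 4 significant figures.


A = 1.5300 * 0.01 = 0.01530 m^2
Stretch = 70.7930*1000 * 1648.8610 / (26297.1630e6 * 0.01530) * 1000
Stretch = 290.1 mm


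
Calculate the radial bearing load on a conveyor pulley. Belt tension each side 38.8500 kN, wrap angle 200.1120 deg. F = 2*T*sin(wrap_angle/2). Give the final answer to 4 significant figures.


F = 2 * 38.8500 * sin(200.1120/2 deg)
F = 76.51 kN


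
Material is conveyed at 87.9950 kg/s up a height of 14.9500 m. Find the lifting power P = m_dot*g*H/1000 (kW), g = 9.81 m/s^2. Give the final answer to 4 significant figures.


P = 87.9950 * 9.81 * 14.9500 / 1000
P = 12.91 kW


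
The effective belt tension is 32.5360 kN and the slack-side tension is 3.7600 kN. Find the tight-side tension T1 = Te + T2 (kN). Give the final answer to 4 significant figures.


T1 = Te + T2 = 32.5360 + 3.7600
T1 = 36.30 kN


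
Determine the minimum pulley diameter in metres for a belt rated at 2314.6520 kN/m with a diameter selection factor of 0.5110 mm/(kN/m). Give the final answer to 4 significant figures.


D = 2314.6520 * 0.5110 / 1000
D = 1.183 m


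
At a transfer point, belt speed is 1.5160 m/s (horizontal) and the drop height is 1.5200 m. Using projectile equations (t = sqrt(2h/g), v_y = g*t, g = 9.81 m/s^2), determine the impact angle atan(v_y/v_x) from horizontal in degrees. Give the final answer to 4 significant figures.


t = sqrt(2*1.5200/9.81) = 0.556676 s
v_y = 9.81 * 0.556676 = 5.46099 m/s
angle = atan(5.46099 / 1.5160) = 74.49 deg


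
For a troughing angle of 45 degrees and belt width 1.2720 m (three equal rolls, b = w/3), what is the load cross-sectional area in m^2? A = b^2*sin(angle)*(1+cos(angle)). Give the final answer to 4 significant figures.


b = 1.2720/3 = 0.424 m
A = 0.424^2 * sin(45 deg) * (1 + cos(45 deg))
A = 0.2170 m^2


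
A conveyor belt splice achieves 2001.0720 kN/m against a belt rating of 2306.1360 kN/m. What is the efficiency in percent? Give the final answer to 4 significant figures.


Eff = 2001.0720 / 2306.1360 * 100
Eff = 86.77 %


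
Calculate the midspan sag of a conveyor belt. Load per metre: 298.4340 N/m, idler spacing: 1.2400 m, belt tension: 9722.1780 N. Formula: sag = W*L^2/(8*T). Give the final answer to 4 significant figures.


sag = 298.4340 * 1.2400^2 / (8 * 9722.1780)
sag = 0.005900 m


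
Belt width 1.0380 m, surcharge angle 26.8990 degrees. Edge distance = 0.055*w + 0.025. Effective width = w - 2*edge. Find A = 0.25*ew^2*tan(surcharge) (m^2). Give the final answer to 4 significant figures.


edge = 0.055*1.0380 + 0.025 = 0.08209 m
ew = 1.0380 - 2*0.08209 = 0.87382 m
A = 0.25 * 0.87382^2 * tan(26.8990 deg)
A = 0.09684 m^2


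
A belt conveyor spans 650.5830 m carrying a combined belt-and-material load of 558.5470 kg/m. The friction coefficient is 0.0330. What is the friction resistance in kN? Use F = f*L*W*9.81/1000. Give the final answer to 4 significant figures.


F = 0.0330 * 650.5830 * 558.5470 * 9.81 / 1000
F = 117.6 kN


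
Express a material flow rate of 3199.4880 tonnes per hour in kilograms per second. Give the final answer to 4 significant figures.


m_dot = 3199.4880 * 1000 / 3600
m_dot = 888.7 kg/s


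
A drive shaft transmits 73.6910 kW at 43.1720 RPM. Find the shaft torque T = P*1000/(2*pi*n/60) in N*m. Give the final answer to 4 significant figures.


omega = 2*pi*43.1720/60 = 4.52096 rad/s
T = 73.6910*1000 / 4.52096
T = 16300 N*m


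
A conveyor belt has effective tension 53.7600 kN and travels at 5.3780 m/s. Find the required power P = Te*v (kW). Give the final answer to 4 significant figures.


P = Te * v = 53.7600 * 5.3780
P = 289.1 kW


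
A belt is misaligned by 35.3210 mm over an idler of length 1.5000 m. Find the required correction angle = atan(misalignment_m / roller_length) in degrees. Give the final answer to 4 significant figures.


misalign_m = 35.3210 / 1000 = 0.035321 m
angle = atan(0.035321 / 1.5000)
angle = 1.349 deg


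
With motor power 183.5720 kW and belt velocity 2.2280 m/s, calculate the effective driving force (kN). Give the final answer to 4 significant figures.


Te = P / v = 183.5720 / 2.2280
Te = 82.39 kN


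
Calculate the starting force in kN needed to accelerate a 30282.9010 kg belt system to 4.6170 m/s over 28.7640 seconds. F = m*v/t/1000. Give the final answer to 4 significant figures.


F = 30282.9010 * 4.6170 / 28.7640 / 1000
F = 4.861 kN


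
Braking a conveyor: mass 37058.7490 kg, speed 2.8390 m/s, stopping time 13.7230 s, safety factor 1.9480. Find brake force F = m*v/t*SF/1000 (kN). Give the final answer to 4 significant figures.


F = 37058.7490 * 2.8390 / 13.7230 * 1.9480 / 1000
F = 14.93 kN


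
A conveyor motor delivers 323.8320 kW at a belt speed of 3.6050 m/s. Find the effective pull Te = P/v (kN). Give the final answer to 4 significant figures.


Te = P / v = 323.8320 / 3.6050
Te = 89.83 kN


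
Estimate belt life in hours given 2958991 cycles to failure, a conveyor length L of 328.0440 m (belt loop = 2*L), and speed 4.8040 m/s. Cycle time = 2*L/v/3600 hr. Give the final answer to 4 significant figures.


cycle_time = 2 * 328.0440 / 4.8040 / 3600 = 0.0379364 hr
life = 2958991 * 0.0379364 = 112300 hours


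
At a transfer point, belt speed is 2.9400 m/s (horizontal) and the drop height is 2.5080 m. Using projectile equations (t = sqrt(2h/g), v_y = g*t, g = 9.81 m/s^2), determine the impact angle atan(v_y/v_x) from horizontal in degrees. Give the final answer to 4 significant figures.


t = sqrt(2*2.5080/9.81) = 0.715063 s
v_y = 9.81 * 0.715063 = 7.01477 m/s
angle = atan(7.01477 / 2.9400) = 67.26 deg


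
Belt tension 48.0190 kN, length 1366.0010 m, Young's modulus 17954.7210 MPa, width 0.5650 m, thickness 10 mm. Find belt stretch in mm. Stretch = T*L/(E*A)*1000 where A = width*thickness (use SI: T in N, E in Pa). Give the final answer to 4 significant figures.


A = 0.5650 * 0.01 = 0.00565 m^2
Stretch = 48.0190*1000 * 1366.0010 / (17954.7210e6 * 0.00565) * 1000
Stretch = 646.6 mm


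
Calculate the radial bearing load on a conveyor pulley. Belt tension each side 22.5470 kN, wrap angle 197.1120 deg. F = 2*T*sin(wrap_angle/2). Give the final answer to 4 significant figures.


F = 2 * 22.5470 * sin(197.1120/2 deg)
F = 44.59 kN


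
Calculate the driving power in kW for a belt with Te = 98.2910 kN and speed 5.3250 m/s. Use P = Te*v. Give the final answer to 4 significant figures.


P = Te * v = 98.2910 * 5.3250
P = 523.4 kW


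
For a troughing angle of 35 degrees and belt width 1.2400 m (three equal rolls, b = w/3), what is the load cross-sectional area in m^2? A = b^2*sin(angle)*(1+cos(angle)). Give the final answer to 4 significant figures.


b = 1.2400/3 = 0.413333 m
A = 0.413333^2 * sin(35 deg) * (1 + cos(35 deg))
A = 0.1783 m^2


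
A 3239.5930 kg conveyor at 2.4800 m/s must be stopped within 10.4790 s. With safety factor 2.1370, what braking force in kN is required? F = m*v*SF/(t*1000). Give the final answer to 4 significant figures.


F = 3239.5930 * 2.4800 / 10.4790 * 2.1370 / 1000
F = 1.638 kN


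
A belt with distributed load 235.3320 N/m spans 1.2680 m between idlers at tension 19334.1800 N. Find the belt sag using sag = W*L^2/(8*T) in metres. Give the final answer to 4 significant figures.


sag = 235.3320 * 1.2680^2 / (8 * 19334.1800)
sag = 0.002446 m


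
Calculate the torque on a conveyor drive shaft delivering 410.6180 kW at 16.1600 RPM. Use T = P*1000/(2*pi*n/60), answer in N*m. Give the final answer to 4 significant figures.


omega = 2*pi*16.1600/60 = 1.69227 rad/s
T = 410.6180*1000 / 1.69227
T = 242600 N*m


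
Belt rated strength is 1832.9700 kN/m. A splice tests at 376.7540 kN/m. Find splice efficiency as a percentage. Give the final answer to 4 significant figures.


Eff = 376.7540 / 1832.9700 * 100
Eff = 20.55 %


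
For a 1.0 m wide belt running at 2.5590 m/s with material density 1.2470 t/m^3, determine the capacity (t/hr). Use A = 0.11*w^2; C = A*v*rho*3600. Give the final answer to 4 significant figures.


A = 0.11 * 1.0^2 = 0.11 m^2
C = 0.11 * 2.5590 * 1.2470 * 3600
C = 1264 t/hr


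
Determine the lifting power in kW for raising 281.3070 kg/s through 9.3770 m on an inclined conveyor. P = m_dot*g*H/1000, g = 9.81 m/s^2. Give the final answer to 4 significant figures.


P = 281.3070 * 9.81 * 9.3770 / 1000
P = 25.88 kW


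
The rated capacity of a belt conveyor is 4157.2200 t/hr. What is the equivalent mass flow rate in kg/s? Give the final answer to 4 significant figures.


m_dot = 4157.2200 * 1000 / 3600
m_dot = 1155 kg/s


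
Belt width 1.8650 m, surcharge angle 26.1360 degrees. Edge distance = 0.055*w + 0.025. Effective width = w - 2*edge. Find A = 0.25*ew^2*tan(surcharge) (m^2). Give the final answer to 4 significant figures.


edge = 0.055*1.8650 + 0.025 = 0.127575 m
ew = 1.8650 - 2*0.127575 = 1.60985 m
A = 0.25 * 1.60985^2 * tan(26.1360 deg)
A = 0.3179 m^2


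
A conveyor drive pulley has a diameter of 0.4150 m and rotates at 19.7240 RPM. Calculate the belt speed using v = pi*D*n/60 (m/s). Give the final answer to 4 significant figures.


v = pi * 0.4150 * 19.7240 / 60
v = 0.4286 m/s


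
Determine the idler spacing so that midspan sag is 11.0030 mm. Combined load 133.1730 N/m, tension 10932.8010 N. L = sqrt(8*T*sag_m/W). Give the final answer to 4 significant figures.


sag = 11.0030/1000 = 0.011003 m
L = sqrt(8 * 10932.8010 * 0.011003 / 133.1730)
L = 2.688 m


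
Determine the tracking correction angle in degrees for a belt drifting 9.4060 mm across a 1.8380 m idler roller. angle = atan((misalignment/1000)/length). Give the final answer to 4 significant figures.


misalign_m = 9.4060 / 1000 = 0.009406 m
angle = atan(0.009406 / 1.8380)
angle = 0.2932 deg


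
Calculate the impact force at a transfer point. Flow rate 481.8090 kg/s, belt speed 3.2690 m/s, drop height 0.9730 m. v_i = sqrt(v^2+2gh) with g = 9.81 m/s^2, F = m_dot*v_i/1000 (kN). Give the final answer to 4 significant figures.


v_i = sqrt(3.2690^2 + 2*9.81*0.9730) = 5.4568 m/s
F = 481.8090 * 5.4568 / 1000
F = 2.629 kN


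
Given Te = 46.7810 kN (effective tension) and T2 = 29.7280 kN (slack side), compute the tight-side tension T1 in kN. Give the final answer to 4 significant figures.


T1 = Te + T2 = 46.7810 + 29.7280
T1 = 76.51 kN


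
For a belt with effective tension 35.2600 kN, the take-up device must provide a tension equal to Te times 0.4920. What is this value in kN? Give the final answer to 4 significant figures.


T_tu = 35.2600 * 0.4920
T_tu = 17.35 kN


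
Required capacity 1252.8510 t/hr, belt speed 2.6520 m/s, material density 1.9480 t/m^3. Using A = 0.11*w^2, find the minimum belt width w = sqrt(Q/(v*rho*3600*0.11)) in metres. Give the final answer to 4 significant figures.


A_req = 1252.8510 / (2.6520 * 1.9480 * 3600) = 0.067365 m^2
w = sqrt(0.067365 / 0.11)
w = 0.7826 m


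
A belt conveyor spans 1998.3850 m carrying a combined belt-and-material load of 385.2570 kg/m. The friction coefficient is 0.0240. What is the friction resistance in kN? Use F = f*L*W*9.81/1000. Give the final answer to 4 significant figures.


F = 0.0240 * 1998.3850 * 385.2570 * 9.81 / 1000
F = 181.3 kN


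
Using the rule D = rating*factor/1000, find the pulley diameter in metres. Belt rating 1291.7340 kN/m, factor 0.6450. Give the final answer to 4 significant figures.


D = 1291.7340 * 0.6450 / 1000
D = 0.8332 m


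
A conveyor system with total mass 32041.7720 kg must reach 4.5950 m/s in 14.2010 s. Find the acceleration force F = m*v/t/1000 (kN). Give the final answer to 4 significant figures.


F = 32041.7720 * 4.5950 / 14.2010 / 1000
F = 10.37 kN


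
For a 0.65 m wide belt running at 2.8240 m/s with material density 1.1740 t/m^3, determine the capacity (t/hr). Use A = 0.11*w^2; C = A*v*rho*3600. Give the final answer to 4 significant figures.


A = 0.11 * 0.65^2 = 0.046475 m^2
C = 0.046475 * 2.8240 * 1.1740 * 3600
C = 554.7 t/hr


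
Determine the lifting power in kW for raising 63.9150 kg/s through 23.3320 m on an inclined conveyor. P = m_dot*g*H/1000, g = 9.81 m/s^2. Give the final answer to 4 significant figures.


P = 63.9150 * 9.81 * 23.3320 / 1000
P = 14.63 kW


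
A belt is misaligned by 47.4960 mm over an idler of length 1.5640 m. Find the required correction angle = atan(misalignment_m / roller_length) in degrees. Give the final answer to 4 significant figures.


misalign_m = 47.4960 / 1000 = 0.047496 m
angle = atan(0.047496 / 1.5640)
angle = 1.739 deg


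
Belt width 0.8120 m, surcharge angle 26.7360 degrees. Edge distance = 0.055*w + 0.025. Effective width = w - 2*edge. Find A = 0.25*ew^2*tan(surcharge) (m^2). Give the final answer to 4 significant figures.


edge = 0.055*0.8120 + 0.025 = 0.06966 m
ew = 0.8120 - 2*0.06966 = 0.67268 m
A = 0.25 * 0.67268^2 * tan(26.7360 deg)
A = 0.05698 m^2


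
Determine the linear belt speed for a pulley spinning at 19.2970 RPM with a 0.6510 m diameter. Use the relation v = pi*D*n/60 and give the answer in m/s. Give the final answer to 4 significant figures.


v = pi * 0.6510 * 19.2970 / 60
v = 0.6578 m/s


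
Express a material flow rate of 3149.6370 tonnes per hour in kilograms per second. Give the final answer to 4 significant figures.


m_dot = 3149.6370 * 1000 / 3600
m_dot = 874.9 kg/s


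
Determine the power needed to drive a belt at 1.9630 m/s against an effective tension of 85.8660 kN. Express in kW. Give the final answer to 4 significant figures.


P = Te * v = 85.8660 * 1.9630
P = 168.6 kW


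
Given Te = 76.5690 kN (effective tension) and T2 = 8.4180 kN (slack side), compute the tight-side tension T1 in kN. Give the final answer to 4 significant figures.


T1 = Te + T2 = 76.5690 + 8.4180
T1 = 84.99 kN


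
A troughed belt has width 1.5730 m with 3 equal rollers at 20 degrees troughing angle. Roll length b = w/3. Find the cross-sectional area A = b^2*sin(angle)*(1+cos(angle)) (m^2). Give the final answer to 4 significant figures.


b = 1.5730/3 = 0.524333 m
A = 0.524333^2 * sin(20 deg) * (1 + cos(20 deg))
A = 0.1824 m^2


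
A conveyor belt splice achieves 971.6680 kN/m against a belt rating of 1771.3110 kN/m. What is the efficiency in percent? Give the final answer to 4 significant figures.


Eff = 971.6680 / 1771.3110 * 100
Eff = 54.86 %


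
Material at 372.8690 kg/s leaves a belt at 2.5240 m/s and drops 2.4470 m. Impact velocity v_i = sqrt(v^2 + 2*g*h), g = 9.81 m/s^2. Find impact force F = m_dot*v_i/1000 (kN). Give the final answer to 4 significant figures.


v_i = sqrt(2.5240^2 + 2*9.81*2.4470) = 7.37433 m/s
F = 372.8690 * 7.37433 / 1000
F = 2.750 kN


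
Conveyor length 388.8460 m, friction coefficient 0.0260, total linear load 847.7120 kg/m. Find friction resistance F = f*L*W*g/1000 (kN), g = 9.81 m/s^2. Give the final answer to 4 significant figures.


F = 0.0260 * 388.8460 * 847.7120 * 9.81 / 1000
F = 84.08 kN


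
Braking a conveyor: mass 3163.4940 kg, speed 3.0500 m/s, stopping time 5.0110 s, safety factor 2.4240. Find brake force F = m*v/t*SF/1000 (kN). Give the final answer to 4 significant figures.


F = 3163.4940 * 3.0500 / 5.0110 * 2.4240 / 1000
F = 4.667 kN


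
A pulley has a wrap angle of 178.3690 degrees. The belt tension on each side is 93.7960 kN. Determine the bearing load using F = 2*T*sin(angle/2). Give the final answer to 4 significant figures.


F = 2 * 93.7960 * sin(178.3690/2 deg)
F = 187.6 kN


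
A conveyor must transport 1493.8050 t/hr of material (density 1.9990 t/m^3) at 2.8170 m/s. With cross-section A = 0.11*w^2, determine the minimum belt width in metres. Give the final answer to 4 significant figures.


A_req = 1493.8050 / (2.8170 * 1.9990 * 3600) = 0.0736872 m^2
w = sqrt(0.0736872 / 0.11)
w = 0.8185 m


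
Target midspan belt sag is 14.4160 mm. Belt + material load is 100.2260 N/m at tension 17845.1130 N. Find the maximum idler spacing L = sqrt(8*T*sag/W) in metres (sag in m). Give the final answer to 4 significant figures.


sag = 14.4160/1000 = 0.014416 m
L = sqrt(8 * 17845.1130 * 0.014416 / 100.2260)
L = 4.531 m


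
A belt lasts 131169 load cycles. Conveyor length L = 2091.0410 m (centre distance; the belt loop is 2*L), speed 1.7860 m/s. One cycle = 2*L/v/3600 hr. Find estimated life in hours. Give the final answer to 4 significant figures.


cycle_time = 2 * 2091.0410 / 1.7860 / 3600 = 0.650442 hr
life = 131169 * 0.650442 = 85320 hours


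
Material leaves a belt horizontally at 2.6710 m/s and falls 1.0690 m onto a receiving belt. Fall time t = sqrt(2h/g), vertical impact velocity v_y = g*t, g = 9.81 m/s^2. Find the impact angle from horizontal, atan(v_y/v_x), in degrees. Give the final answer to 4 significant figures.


t = sqrt(2*1.0690/9.81) = 0.466841 s
v_y = 9.81 * 0.466841 = 4.57971 m/s
angle = atan(4.57971 / 2.6710) = 59.75 deg


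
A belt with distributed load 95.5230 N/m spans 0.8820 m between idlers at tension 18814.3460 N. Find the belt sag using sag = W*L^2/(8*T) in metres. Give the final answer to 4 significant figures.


sag = 95.5230 * 0.8820^2 / (8 * 18814.3460)
sag = 0.0004937 m


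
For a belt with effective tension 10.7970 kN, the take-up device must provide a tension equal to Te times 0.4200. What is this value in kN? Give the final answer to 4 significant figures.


T_tu = 10.7970 * 0.4200
T_tu = 4.535 kN


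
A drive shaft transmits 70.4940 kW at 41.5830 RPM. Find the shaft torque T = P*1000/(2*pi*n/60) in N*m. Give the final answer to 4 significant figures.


omega = 2*pi*41.5830/60 = 4.35456 rad/s
T = 70.4940*1000 / 4.35456
T = 16190 N*m


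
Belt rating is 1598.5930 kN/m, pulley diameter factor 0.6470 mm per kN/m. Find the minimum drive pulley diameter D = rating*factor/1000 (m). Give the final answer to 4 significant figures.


D = 1598.5930 * 0.6470 / 1000
D = 1.034 m


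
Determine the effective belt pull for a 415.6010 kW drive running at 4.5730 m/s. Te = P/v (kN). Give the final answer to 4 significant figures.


Te = P / v = 415.6010 / 4.5730
Te = 90.88 kN


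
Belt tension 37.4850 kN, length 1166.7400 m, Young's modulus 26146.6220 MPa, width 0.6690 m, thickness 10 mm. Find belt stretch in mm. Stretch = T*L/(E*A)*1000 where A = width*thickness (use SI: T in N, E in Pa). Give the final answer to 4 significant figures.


A = 0.6690 * 0.01 = 0.00669 m^2
Stretch = 37.4850*1000 * 1166.7400 / (26146.6220e6 * 0.00669) * 1000
Stretch = 250.0 mm


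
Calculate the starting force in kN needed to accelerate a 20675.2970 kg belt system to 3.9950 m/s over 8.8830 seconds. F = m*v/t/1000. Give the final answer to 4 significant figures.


F = 20675.2970 * 3.9950 / 8.8830 / 1000
F = 9.298 kN


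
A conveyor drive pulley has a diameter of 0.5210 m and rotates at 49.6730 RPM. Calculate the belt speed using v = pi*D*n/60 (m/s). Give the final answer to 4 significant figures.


v = pi * 0.5210 * 49.6730 / 60
v = 1.355 m/s


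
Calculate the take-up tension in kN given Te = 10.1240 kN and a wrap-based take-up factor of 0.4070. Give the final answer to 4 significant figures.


T_tu = 10.1240 * 0.4070
T_tu = 4.120 kN


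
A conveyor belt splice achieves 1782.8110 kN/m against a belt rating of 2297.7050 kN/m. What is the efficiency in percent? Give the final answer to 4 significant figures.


Eff = 1782.8110 / 2297.7050 * 100
Eff = 77.59 %


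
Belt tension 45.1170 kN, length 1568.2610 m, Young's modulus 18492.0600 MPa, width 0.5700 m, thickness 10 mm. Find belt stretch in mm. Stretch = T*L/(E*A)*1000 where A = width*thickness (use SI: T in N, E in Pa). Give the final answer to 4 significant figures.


A = 0.5700 * 0.01 = 0.00570 m^2
Stretch = 45.1170*1000 * 1568.2610 / (18492.0600e6 * 0.00570) * 1000
Stretch = 671.3 mm


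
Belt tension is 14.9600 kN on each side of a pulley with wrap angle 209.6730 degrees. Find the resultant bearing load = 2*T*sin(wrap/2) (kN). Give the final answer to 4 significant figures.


F = 2 * 14.9600 * sin(209.6730/2 deg)
F = 28.92 kN


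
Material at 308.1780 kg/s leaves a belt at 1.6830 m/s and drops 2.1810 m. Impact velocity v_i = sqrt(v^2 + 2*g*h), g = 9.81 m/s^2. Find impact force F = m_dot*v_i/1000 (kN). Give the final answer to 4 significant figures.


v_i = sqrt(1.6830^2 + 2*9.81*2.1810) = 6.75453 m/s
F = 308.1780 * 6.75453 / 1000
F = 2.082 kN


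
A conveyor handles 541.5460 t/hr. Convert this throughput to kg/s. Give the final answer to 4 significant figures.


m_dot = 541.5460 * 1000 / 3600
m_dot = 150.4 kg/s


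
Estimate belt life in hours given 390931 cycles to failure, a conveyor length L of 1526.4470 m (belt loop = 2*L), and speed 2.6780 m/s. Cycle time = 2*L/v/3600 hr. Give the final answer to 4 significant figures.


cycle_time = 2 * 1526.4470 / 2.6780 / 3600 = 0.316664 hr
life = 390931 * 0.316664 = 123800 hours


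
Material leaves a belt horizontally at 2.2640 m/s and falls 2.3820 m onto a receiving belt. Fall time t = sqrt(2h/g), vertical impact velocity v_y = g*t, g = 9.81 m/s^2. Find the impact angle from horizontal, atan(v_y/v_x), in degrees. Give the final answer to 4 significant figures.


t = sqrt(2*2.3820/9.81) = 0.696869 s
v_y = 9.81 * 0.696869 = 6.83628 m/s
angle = atan(6.83628 / 2.2640) = 71.68 deg


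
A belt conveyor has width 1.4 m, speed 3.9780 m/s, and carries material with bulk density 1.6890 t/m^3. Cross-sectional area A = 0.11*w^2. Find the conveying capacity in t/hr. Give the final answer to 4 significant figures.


A = 0.11 * 1.4^2 = 0.2156 m^2
C = 0.2156 * 3.9780 * 1.6890 * 3600
C = 5215 t/hr


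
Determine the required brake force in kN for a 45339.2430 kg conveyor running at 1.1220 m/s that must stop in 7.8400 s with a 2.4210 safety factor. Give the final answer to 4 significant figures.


F = 45339.2430 * 1.1220 / 7.8400 * 2.4210 / 1000
F = 15.71 kN


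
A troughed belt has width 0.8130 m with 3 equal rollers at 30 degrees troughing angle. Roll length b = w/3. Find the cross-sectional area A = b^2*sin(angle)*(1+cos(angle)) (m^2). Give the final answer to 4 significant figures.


b = 0.8130/3 = 0.271 m
A = 0.271^2 * sin(30 deg) * (1 + cos(30 deg))
A = 0.06852 m^2


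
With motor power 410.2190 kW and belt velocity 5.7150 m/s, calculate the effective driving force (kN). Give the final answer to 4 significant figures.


Te = P / v = 410.2190 / 5.7150
Te = 71.78 kN


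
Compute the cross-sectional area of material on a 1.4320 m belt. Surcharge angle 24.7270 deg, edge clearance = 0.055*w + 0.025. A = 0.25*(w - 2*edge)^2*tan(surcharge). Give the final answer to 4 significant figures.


edge = 0.055*1.4320 + 0.025 = 0.10376 m
ew = 1.4320 - 2*0.10376 = 1.22448 m
A = 0.25 * 1.22448^2 * tan(24.7270 deg)
A = 0.1726 m^2


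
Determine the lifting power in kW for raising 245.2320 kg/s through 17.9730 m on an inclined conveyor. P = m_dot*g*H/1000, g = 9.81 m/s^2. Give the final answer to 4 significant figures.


P = 245.2320 * 9.81 * 17.9730 / 1000
P = 43.24 kW


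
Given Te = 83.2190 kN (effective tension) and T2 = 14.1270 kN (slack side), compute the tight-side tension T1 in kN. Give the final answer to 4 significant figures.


T1 = Te + T2 = 83.2190 + 14.1270
T1 = 97.35 kN


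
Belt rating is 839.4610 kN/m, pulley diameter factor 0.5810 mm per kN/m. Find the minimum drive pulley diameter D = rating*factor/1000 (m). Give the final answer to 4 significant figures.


D = 839.4610 * 0.5810 / 1000
D = 0.4877 m


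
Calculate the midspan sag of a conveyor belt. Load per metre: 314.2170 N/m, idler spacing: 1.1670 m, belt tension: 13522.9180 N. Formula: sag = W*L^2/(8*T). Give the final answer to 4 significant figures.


sag = 314.2170 * 1.1670^2 / (8 * 13522.9180)
sag = 0.003956 m


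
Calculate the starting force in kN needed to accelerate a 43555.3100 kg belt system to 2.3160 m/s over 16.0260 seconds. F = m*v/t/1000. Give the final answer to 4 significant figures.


F = 43555.3100 * 2.3160 / 16.0260 / 1000
F = 6.294 kN


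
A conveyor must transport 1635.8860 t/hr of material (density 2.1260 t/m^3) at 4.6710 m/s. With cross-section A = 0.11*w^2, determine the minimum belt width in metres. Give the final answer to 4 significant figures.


A_req = 1635.8860 / (4.6710 * 2.1260 * 3600) = 0.0457591 m^2
w = sqrt(0.0457591 / 0.11)
w = 0.6450 m


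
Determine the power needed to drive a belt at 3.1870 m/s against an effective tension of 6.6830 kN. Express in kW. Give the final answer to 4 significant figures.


P = Te * v = 6.6830 * 3.1870
P = 21.30 kW


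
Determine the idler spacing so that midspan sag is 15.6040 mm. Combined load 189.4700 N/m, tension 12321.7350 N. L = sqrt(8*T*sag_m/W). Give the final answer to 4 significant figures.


sag = 15.6040/1000 = 0.015604 m
L = sqrt(8 * 12321.7350 * 0.015604 / 189.4700)
L = 2.849 m


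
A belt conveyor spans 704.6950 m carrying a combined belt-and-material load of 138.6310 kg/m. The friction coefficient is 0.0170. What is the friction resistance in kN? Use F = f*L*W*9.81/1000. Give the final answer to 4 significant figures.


F = 0.0170 * 704.6950 * 138.6310 * 9.81 / 1000
F = 16.29 kN


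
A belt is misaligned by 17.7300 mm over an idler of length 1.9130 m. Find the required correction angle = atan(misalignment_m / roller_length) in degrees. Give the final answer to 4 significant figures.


misalign_m = 17.7300 / 1000 = 0.017730 m
angle = atan(0.017730 / 1.9130)
angle = 0.5310 deg


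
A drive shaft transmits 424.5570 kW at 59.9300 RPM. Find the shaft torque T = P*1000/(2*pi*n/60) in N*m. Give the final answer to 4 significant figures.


omega = 2*pi*59.9300/60 = 6.27585 rad/s
T = 424.5570*1000 / 6.27585
T = 67650 N*m


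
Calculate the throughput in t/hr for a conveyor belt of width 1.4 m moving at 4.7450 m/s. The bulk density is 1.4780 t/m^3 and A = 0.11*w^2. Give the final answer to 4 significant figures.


A = 0.11 * 1.4^2 = 0.2156 m^2
C = 0.2156 * 4.7450 * 1.4780 * 3600
C = 5443 t/hr


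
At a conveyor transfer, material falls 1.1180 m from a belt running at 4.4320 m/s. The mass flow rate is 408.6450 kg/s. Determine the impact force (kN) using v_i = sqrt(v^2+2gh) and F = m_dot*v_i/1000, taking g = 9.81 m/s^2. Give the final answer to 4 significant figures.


v_i = sqrt(4.4320^2 + 2*9.81*1.1180) = 6.44808 m/s
F = 408.6450 * 6.44808 / 1000
F = 2.635 kN


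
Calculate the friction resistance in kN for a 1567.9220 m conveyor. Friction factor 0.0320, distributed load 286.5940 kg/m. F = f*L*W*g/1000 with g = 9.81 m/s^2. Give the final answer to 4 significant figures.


F = 0.0320 * 1567.9220 * 286.5940 * 9.81 / 1000
F = 141.1 kN


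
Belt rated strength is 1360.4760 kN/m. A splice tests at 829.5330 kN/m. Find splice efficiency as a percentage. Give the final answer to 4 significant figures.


Eff = 829.5330 / 1360.4760 * 100
Eff = 60.97 %


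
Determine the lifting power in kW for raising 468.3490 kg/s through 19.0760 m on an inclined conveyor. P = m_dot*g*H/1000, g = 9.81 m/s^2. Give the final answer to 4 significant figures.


P = 468.3490 * 9.81 * 19.0760 / 1000
P = 87.64 kW


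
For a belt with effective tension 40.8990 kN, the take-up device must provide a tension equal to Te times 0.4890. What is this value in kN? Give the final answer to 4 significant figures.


T_tu = 40.8990 * 0.4890
T_tu = 20.00 kN
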